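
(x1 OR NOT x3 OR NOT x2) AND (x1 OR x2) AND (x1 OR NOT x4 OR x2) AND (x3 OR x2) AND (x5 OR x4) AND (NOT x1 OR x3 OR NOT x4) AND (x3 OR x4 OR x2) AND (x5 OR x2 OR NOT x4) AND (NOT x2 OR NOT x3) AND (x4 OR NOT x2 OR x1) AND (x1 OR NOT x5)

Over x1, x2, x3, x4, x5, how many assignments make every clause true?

There are 2^5 = 32 truth assignments over (x1, x2, x3, x4, x5).
Split on x5. With x5 = true, the clauses containing x5 are satisfied and NOT x5 drops from the rest; 3 of the 2^4 = 16 assignments to the other variables satisfy what remains.
With x5 = false, by the same count on the reduced clause set, 1 assignment works.
(One model: x1=F, x2=T, x3=F, x4=T, x5=F.)
Total: 3 + 1 = 4.

4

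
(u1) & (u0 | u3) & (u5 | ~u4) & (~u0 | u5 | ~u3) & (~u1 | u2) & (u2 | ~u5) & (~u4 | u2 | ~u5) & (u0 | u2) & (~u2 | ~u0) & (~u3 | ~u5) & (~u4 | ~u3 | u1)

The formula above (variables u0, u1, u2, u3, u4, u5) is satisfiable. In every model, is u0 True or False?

Suppose u0 = 1.
(u1) alone gives u1 = 1.
(u2) alone gives u2 = 1.
Now (~u2) is unsatisfied and unit — conflict.
So every satisfying assignment has u0 = False.

False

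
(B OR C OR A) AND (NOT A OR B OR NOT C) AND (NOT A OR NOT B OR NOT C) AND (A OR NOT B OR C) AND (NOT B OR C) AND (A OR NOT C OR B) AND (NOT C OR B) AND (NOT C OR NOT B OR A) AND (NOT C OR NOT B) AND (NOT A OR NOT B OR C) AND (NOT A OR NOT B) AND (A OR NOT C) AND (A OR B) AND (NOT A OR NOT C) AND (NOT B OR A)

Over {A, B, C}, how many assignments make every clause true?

1

There are 2^3 = 8 truth assignments over (A, B, C).
Check each against the 15 clauses (columns in the order A, B, C):
  F F F  ✗ fails (B OR C OR A)
  F F T  ✗ fails (A OR NOT C OR B)
  F T F  ✗ fails (A OR NOT B OR C)
  F T T  ✗ fails (NOT C OR NOT B OR A)
  T F F  ✓ satisfies all
  T F T  ✗ fails (NOT A OR B OR NOT C)
  T T F  ✗ fails (NOT B OR C)
  T T T  ✗ fails (NOT A OR NOT B OR NOT C)
1 of the 8 rows is a model.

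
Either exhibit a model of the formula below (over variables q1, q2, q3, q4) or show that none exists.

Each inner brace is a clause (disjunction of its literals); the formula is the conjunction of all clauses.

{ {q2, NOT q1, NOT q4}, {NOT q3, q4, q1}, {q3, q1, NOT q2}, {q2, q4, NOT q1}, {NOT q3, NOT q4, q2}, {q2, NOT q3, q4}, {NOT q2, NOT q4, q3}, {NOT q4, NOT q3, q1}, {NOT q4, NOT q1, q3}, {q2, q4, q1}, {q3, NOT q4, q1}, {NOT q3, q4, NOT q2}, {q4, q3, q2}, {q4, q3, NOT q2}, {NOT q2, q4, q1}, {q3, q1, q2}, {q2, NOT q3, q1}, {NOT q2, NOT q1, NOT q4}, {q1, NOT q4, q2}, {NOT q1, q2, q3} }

Try q2 = true.
Try q3 = true.
(q4) alone gives q4 = true.
(q1) alone gives q1 = true.
Now (NOT q1) is unsatisfied and unit — conflict.
Backtrack on q3: now try q3 = false.
(q1) alone gives q1 = true.
(NOT q4) alone gives q4 = false.
Now (q4) is unsatisfied and unit — conflict.
Both values of q3 lead to a conflict.
Backtrack on q2: now try q2 = false.
Try q1 = false.
(q4) alone gives q4 = true.
Now (NOT q4) is unsatisfied and unit — conflict.
Backtrack on q1: now try q1 = true.
(NOT q4) alone gives q4 = false.
Now (q4) is unsatisfied and unit — conflict.
Both values of q1 lead to a conflict.
Both values of q2 lead to a conflict.

UNSATISFIABLE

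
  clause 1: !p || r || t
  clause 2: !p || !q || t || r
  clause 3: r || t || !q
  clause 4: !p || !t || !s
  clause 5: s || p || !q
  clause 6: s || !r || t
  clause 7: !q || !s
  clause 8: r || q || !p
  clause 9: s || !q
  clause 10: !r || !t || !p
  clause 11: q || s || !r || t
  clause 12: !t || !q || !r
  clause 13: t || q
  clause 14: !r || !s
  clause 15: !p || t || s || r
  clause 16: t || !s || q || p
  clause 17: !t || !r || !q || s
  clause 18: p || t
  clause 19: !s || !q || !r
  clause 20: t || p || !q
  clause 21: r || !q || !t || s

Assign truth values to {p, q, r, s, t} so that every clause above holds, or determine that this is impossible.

p=false, q=false, r=false, s=false, t=true

Suppose q = false.
(t) alone gives t = true.
Suppose p = false.
Suppose r = false.
All clauses hold; s can take either value.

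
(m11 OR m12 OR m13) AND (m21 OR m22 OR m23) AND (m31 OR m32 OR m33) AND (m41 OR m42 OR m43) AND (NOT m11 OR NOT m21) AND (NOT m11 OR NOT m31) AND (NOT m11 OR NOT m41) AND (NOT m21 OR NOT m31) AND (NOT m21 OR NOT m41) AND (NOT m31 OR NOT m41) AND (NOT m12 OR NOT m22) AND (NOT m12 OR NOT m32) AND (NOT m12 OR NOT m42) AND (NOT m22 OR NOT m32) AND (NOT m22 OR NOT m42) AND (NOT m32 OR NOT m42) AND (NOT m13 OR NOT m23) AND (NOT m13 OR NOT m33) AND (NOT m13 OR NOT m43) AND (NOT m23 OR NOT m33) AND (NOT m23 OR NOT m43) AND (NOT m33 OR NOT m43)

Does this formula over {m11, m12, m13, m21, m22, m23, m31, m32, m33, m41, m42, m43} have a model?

No

Case m11 = false:
Case m12 = true:
The clause (NOT m22) is unit, so m22 = false.
The clause (NOT m32) is unit, so m32 = false.
The clause (NOT m42) is unit, so m42 = false.
Case m21 = true:
The clause (NOT m31) is unit, so m31 = false.
The clause (m33) is unit, so m33 = true.
The clause (NOT m41) is unit, so m41 = false.
The clause (m43) is unit, so m43 = true.
Now (NOT m43) is unsatisfied and unit — conflict.
That branch fails; take m21 = false instead.
The clause (m23) is unit, so m23 = true.
The clause (NOT m13) is unit, so m13 = false.
The clause (NOT m33) is unit, so m33 = false.
The clause (m31) is unit, so m31 = true.
The clause (NOT m41) is unit, so m41 = false.
The clause (m43) is unit, so m43 = true.
Now (NOT m43) is unsatisfied and unit — conflict.
Both values of m21 lead to a conflict.
That branch fails; take m12 = false instead.
The clause (m13) is unit, so m13 = true.
The clause (NOT m23) is unit, so m23 = false.
The clause (NOT m33) is unit, so m33 = false.
The clause (NOT m43) is unit, so m43 = false.
Case m21 = true:
The clause (NOT m31) is unit, so m31 = false.
The clause (m32) is unit, so m32 = true.
The clause (NOT m41) is unit, so m41 = false.
The clause (m42) is unit, so m42 = true.
Now (NOT m42) is unsatisfied and unit — conflict.
That branch fails; take m21 = false instead.
The clause (m22) is unit, so m22 = true.
The clause (NOT m32) is unit, so m32 = false.
The clause (m31) is unit, so m31 = true.
The clause (NOT m41) is unit, so m41 = false.
The clause (m42) is unit, so m42 = true.
Now (NOT m42) is unsatisfied and unit — conflict.
Both values of m21 lead to a conflict.
Both values of m12 lead to a conflict.
That branch fails; take m11 = true instead.
The clause (NOT m21) is unit, so m21 = false.
The clause (NOT m31) is unit, so m31 = false.
The clause (NOT m41) is unit, so m41 = false.
Case m22 = true:
The clause (NOT m12) is unit, so m12 = false.
The clause (NOT m32) is unit, so m32 = false.
The clause (m33) is unit, so m33 = true.
The clause (NOT m42) is unit, so m42 = false.
The clause (m43) is unit, so m43 = true.
Now (NOT m43) is unsatisfied and unit — conflict.
That branch fails; take m22 = false instead.
The clause (m23) is unit, so m23 = true.
The clause (NOT m13) is unit, so m13 = false.
The clause (NOT m33) is unit, so m33 = false.
The clause (m32) is unit, so m32 = true.
The clause (NOT m12) is unit, so m12 = false.
The clause (NOT m42) is unit, so m42 = false.
The clause (m43) is unit, so m43 = true.
Now (NOT m43) is unsatisfied and unit — conflict.
Both values of m22 lead to a conflict.
Both values of m11 lead to a conflict.
No assignment satisfies every clause.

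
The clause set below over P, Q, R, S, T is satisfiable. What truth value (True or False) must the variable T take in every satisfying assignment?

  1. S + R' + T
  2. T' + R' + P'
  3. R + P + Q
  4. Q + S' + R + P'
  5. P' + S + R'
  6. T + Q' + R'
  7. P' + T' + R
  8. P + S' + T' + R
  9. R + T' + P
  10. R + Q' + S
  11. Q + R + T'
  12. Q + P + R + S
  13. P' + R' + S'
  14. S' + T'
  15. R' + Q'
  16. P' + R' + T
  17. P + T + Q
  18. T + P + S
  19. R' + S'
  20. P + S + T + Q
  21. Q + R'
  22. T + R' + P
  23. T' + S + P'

Suppose T = 1.
The clause (S') is unit, so S = 0.
The clause (P') is unit, so P = 0.
The clause (R) is unit, so R = 1.
The clause (Q') is unit, so Q = 0.
Now (Q) is unsatisfied and unit — conflict.
So every satisfying assignment has T = False.

False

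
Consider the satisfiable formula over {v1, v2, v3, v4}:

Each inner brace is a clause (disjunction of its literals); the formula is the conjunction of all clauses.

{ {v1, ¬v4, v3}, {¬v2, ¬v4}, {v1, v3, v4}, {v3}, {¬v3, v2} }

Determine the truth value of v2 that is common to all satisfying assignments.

Suppose v2 = False.
The clause (v3) is unit, so v3 = True.
That conflicts with the unit clause (¬v3).
So every satisfying assignment has v2 = True.

True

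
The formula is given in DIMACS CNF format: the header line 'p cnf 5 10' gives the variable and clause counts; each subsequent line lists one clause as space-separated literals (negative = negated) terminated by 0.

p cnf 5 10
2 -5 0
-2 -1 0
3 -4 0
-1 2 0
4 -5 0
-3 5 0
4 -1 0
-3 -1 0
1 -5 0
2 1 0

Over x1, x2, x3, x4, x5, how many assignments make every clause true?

There are 2^5 = 32 truth assignments over (x1, x2, x3, x4, x5).
Split on x5. With x5 = True, the clauses containing x5 are satisfied and ¬x5 drops from the rest; 0 of the 2^4 = 16 assignments to the other variables satisfy what remains.
With x5 = False, by the same count on the reduced clause set, 1 assignment works.
Total: 0 + 1 = 1.

1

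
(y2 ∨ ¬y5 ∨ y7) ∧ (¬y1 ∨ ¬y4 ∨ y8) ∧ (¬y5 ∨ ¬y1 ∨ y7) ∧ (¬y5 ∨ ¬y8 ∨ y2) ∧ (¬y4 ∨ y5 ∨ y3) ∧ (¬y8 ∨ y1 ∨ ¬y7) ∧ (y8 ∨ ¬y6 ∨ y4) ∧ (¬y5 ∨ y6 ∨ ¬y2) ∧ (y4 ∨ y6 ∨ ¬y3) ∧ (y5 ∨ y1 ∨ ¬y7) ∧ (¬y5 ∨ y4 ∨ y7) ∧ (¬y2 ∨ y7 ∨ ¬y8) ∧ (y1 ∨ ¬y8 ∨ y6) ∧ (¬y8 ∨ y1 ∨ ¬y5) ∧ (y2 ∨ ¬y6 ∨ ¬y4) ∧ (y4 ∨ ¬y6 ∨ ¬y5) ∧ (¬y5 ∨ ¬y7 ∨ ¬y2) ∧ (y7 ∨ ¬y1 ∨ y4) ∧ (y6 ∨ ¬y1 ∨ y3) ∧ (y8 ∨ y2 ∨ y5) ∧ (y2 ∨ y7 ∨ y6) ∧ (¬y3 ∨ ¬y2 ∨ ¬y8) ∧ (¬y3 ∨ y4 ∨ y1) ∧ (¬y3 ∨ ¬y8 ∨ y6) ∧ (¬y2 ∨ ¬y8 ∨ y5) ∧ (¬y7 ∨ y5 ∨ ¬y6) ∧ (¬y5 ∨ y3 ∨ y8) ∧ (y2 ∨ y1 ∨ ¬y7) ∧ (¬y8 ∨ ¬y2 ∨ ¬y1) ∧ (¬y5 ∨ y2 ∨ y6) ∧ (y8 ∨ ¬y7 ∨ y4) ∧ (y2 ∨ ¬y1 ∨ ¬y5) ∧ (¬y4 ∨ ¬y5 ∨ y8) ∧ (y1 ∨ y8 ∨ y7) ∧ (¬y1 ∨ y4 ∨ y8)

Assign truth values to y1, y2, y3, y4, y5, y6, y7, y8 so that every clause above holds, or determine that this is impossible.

y1 ↦ False, y2 ↦ False, y3 ↦ False, y4 ↦ False, y5 ↦ False, y6 ↦ True, y7 ↦ False, y8 ↦ True

Suppose y2 = False.
Suppose y5 = False.
(y8) alone gives y8 = True.
Suppose y4 = False.
Suppose y1 = False.
(¬y7) alone gives y7 = False.
(y6) alone gives y6 = True.
(¬y3) alone gives y3 = False.
Every clause now holds.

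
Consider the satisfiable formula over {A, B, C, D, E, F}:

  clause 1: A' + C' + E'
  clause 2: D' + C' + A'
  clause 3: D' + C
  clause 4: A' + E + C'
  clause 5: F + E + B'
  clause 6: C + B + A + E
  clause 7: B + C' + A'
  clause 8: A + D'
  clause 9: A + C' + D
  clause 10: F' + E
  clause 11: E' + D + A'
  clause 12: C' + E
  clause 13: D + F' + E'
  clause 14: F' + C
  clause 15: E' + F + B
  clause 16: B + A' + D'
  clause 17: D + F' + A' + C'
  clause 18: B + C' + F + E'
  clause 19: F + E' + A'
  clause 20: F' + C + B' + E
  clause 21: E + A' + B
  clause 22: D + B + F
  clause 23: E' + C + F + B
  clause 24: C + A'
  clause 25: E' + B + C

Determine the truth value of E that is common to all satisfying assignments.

True

Suppose E = 0.
From the singleton clause (F'), F = 0.
From the singleton clause (B'), B = 0.
From the singleton clause (C'), C = 0.
From the singleton clause (D'), D = 0.
That conflicts with the unit clause (D).
So every satisfying assignment has E = True.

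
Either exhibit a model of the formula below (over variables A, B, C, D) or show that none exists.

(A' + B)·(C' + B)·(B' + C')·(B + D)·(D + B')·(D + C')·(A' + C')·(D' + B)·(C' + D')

Case A = 0:
Case C = 0:
Case B = 1:
(D) alone gives D = 1.
All clauses are satisfied.

A ↦ 0; B ↦ 1; C ↦ 0; D ↦ 1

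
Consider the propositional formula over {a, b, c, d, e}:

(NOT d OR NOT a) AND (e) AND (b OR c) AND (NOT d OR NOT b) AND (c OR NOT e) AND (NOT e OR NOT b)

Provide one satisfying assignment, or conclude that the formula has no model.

From the singleton clause (e), e = true.
From the singleton clause (c), c = true.
From the singleton clause (NOT b), b = false.
Branch on d: set d = true.
From the singleton clause (NOT a), a = false.
This assignment satisfies each clause.

a: false; b: false; c: true; d: true; e: true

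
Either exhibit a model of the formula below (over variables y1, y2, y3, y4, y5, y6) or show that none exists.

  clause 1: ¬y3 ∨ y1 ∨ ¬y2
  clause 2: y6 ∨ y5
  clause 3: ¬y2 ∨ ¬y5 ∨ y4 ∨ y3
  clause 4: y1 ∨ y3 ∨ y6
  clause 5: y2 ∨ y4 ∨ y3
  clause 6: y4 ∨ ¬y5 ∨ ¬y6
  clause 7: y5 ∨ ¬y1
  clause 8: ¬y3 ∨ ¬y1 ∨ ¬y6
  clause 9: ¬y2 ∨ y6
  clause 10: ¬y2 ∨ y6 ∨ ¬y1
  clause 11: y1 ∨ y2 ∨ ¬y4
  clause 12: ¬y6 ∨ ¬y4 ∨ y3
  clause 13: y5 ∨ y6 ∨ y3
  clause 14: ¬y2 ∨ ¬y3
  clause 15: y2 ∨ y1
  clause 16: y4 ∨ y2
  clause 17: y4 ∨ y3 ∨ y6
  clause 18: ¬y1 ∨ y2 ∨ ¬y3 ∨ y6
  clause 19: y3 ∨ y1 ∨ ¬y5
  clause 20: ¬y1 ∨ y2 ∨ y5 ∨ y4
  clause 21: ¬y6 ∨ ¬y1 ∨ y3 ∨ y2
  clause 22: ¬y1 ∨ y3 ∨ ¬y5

y1=False, y2=True, y3=False, y4=False, y5=False, y6=True

Branch on y6: set y6 = True.
Branch on y4: set y4 = False.
(¬y5) alone gives y5 = False.
(¬y1) alone gives y1 = False.
(y2) alone gives y2 = True.
(¬y3) alone gives y3 = False.
This assignment satisfies each clause.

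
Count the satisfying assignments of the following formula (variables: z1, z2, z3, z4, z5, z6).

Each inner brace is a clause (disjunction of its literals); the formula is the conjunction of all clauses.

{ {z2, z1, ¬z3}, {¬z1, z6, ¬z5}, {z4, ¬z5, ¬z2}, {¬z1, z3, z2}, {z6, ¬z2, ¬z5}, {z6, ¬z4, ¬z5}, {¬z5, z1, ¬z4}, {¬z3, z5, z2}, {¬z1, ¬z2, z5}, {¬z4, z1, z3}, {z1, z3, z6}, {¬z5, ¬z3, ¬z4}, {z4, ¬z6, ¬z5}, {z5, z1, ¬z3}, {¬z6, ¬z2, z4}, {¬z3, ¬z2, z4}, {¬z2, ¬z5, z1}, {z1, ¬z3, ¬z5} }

2

There are 2^6 = 64 truth assignments over (z1, z2, z3, z4, z5, z6).
Split on z6. With z6 = True, the clauses containing z6 are satisfied and ¬z6 drops from the rest; 2 of the 2^5 = 32 assignments to the other variables satisfy what remains.
With z6 = False, by the same count on the reduced clause set, 0 assignments work.
(One model: z1=F, z2=F, z3=F, z4=F, z5=F, z6=T.)
Total: 2 + 0 = 2.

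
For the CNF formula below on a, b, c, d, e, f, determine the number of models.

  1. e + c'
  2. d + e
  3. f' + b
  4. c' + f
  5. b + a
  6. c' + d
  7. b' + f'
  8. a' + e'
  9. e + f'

5

There are 2^6 = 64 truth assignments over (a, b, c, d, e, f).
Split on e. With e = 1, the clauses containing e are satisfied and e' drops from the rest; 2 of the 2^5 = 32 assignments to the other variables satisfy what remains.
With e = 0, by the same count on the reduced clause set, 3 assignments work.
(One model: a=F, b=T, c=F, d=F, e=T, f=F.)
Total: 2 + 3 = 5.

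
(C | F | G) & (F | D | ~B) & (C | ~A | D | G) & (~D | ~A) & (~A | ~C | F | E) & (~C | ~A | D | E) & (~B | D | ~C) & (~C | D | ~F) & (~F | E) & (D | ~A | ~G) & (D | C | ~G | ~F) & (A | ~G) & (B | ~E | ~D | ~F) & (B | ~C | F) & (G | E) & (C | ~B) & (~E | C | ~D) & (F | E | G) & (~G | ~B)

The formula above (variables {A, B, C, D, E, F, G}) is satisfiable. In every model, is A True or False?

Suppose A = 1.
From the singleton clause (~D), D = 0.
From the singleton clause (~G), G = 0.
From the singleton clause (C), C = 1.
From the singleton clause (E), E = 1.
From the singleton clause (~B), B = 0.
From the singleton clause (~F), F = 0.
That conflicts with the unit clause (F).
So every satisfying assignment has A = False.

False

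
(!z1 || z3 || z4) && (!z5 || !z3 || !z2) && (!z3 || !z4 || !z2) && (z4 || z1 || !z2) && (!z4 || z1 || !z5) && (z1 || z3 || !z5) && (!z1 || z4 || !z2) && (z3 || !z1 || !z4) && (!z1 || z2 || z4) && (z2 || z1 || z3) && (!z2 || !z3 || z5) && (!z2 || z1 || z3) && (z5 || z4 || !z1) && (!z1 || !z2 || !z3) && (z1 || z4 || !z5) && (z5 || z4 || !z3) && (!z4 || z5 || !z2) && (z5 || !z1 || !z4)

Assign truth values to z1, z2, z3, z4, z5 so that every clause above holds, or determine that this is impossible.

Suppose z1 = true.
Suppose z3 = true.
(!z2) alone gives z2 = false.
(z4) alone gives z4 = true.
(z5) alone gives z5 = true.
This assignment satisfies each clause.

z1 ↦ true, z2 ↦ false, z3 ↦ true, z4 ↦ true, z5 ↦ true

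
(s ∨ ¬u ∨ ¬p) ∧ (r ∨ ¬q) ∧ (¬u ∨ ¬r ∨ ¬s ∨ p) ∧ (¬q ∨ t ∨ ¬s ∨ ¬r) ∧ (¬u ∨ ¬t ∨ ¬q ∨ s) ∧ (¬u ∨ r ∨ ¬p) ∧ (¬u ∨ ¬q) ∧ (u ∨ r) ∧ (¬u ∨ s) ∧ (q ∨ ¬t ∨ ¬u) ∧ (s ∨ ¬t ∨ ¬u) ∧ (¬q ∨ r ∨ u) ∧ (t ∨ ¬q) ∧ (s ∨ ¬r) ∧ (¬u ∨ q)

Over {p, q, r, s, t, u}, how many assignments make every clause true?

There are 2^6 = 64 truth assignments over (p, q, r, s, t, u).
Split on p. With p = True, the clauses containing p are satisfied and ¬p drops from the rest; 3 of the 2^5 = 32 assignments to the other variables satisfy what remains.
With p = False, by the same count on the reduced clause set, 3 assignments work.
(One model: p=F, q=F, r=T, s=T, t=F, u=F.)
Total: 3 + 3 = 6.

6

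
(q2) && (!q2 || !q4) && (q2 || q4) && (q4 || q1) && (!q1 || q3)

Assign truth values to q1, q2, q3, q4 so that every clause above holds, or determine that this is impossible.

The clause (q2) is unit, so q2 = true.
The clause (!q4) is unit, so q4 = false.
The clause (q1) is unit, so q1 = true.
The clause (q3) is unit, so q3 = true.
Every clause now holds.

q1 ↦ true,  q2 ↦ true,  q3 ↦ true,  q4 ↦ false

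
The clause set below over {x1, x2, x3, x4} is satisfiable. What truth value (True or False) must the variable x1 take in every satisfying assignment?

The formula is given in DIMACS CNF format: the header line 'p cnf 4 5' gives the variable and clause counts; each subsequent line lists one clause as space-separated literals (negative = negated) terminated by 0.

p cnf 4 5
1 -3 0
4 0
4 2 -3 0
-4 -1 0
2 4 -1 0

Suppose x1 = True.
(x4) alone gives x4 = True.
Now (¬x4) is unsatisfied and unit — conflict.
So every satisfying assignment has x1 = False.

False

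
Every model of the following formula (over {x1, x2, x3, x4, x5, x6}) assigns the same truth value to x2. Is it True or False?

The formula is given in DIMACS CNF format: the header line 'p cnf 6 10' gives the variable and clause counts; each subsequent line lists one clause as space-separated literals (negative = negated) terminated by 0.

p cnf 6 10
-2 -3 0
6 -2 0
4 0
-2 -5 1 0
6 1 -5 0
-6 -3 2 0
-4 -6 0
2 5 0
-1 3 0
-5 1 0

False

Suppose x2 = True.
From the singleton clause (¬x3), x3 = False.
From the singleton clause (x6), x6 = True.
From the singleton clause (x4), x4 = True.
That conflicts with the unit clause (¬x4).
So every satisfying assignment has x2 = False.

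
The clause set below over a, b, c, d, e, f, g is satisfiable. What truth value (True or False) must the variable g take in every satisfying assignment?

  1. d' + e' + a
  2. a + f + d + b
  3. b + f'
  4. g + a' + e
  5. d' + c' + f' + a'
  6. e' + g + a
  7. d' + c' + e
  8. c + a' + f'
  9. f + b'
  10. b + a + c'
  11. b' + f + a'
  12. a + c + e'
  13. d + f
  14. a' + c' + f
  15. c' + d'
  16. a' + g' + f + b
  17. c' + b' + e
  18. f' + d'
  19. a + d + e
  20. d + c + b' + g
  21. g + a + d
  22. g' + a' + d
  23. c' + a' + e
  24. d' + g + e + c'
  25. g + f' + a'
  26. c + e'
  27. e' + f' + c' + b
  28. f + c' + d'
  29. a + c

Suppose g = 0.
Case b = 1:
The clause (f) is unit, so f = 1.
The clause (d') is unit, so d = 0.
The clause (c) is unit, so c = 1.
The clause (e) is unit, so e = 1.
The clause (a) is unit, so a = 1.
That conflicts with the unit clause (a').
That branch fails; take b = 0 instead.
The clause (f') is unit, so f = 0.
The clause (d) is unit, so d = 1.
The clause (c') is unit, so c = 0.
The clause (e') is unit, so e = 0.
The clause (a') is unit, so a = 0.
That conflicts with the unit clause (a).
Neither b = 1 nor b = 0 works.
So every satisfying assignment has g = True.

True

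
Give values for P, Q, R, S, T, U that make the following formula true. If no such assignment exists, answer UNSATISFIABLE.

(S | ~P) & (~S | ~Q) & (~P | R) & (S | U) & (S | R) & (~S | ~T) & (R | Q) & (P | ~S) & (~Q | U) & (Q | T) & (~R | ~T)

Case S = 0:
The clause (~P) is unit, so P = 0.
The clause (U) is unit, so U = 1.
The clause (R) is unit, so R = 1.
The clause (~T) is unit, so T = 0.
The clause (Q) is unit, so Q = 1.
This assignment satisfies each clause.

P=0, Q=1, R=1, S=0, T=0, U=1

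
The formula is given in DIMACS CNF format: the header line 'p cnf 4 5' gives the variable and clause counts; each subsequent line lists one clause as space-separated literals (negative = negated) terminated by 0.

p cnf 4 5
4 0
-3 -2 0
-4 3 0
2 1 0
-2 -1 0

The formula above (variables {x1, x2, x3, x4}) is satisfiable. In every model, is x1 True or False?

Suppose x1 = False.
(x4) alone gives x4 = True.
(x3) alone gives x3 = True.
(¬x2) alone gives x2 = False.
But (x2) is also a unit clause — contradiction.
So every satisfying assignment has x1 = True.

True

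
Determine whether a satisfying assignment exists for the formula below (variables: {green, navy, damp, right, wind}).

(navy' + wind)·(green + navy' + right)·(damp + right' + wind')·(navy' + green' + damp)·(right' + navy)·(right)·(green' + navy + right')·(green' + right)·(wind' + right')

From the singleton clause (right), right = 1.
From the singleton clause (navy), navy = 1.
From the singleton clause (wind), wind = 1.
But (wind') is also a unit clause — contradiction.
No assignment satisfies every clause.

Unsatisfiable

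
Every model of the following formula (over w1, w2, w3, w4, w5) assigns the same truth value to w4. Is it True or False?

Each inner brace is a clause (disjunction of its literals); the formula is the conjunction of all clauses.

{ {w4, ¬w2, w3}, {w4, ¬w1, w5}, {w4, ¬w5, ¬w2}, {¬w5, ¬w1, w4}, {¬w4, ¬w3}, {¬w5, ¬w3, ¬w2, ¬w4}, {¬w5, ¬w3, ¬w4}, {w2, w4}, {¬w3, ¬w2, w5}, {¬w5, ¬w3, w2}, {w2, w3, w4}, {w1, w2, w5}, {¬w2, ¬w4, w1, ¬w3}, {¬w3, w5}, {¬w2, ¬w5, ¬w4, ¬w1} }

Suppose w4 = False.
(w2) alone gives w2 = True.
(w3) alone gives w3 = True.
(¬w5) alone gives w5 = False.
Now (w5) is unsatisfied and unit — conflict.
So every satisfying assignment has w4 = True.

True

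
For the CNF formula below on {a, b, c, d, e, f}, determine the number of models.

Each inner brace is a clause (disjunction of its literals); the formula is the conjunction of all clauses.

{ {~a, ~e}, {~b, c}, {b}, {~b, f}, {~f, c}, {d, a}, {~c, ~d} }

1

There are 2^6 = 64 truth assignments over (a, b, c, d, e, f).
Split on b. With b = 1, the clauses containing b are satisfied and ~b drops from the rest; 1 of the 2^5 = 32 assignments to the other variables satisfy what remains.
With b = 0, by the same count on the reduced clause set, 0 assignments work.
(One model: a=T, b=T, c=T, d=F, e=F, f=T.)
Total: 1 + 0 = 1.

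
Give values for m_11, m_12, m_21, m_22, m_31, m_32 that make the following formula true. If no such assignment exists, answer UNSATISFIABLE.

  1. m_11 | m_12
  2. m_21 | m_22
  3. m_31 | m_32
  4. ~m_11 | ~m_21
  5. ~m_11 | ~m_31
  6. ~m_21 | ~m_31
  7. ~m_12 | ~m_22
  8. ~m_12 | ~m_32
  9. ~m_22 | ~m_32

UNSATISFIABLE

Case m_11 = 1:
From the singleton clause (~m_21), m_21 = 0.
From the singleton clause (m_22), m_22 = 1.
From the singleton clause (~m_31), m_31 = 0.
From the singleton clause (m_32), m_32 = 1.
But (~m_32) is also a unit clause — contradiction.
So m_11 must be the other value — set m_11 = 0.
From the singleton clause (m_12), m_12 = 1.
From the singleton clause (~m_22), m_22 = 0.
From the singleton clause (m_21), m_21 = 1.
From the singleton clause (~m_31), m_31 = 0.
From the singleton clause (m_32), m_32 = 1.
But (~m_32) is also a unit clause — contradiction.
Neither m_11 = 1 nor m_11 = 0 works.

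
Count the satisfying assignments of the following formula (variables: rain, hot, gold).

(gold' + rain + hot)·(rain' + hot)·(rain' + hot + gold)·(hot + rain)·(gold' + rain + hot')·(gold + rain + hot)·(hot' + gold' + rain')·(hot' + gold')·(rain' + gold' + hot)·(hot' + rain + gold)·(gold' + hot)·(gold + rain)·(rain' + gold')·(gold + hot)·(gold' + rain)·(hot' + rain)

There are 2^3 = 8 truth assignments over (rain, hot, gold).
Check each against the 16 clauses (columns in the order rain, hot, gold):
  F F F  ✗ fails (hot + rain)
  F F T  ✗ fails (gold' + rain + hot)
  F T F  ✗ fails (hot' + rain + gold)
  F T T  ✗ fails (gold' + rain + hot')
  T F F  ✗ fails (rain' + hot)
  T F T  ✗ fails (rain' + hot)
  T T F  ✓ satisfies all
  T T T  ✗ fails (hot' + gold' + rain')
1 of the 8 rows is a model.

1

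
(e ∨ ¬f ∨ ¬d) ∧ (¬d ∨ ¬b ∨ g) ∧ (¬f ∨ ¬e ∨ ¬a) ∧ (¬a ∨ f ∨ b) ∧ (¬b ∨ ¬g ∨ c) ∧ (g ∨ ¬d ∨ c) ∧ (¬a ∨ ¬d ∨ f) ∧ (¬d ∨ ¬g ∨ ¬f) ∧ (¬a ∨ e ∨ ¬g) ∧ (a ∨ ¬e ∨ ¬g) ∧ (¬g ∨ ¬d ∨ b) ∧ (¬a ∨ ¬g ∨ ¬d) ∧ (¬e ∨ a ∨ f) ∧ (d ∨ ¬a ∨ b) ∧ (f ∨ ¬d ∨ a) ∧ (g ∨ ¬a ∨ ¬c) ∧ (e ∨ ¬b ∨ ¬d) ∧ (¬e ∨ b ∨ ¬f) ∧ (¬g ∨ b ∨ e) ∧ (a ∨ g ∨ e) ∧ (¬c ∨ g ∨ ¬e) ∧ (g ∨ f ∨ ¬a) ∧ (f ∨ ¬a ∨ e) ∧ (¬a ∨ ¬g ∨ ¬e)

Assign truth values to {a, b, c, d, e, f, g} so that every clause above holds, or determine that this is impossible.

Case e = True:
Case f = True:
From the singleton clause (¬a), a = False.
From the singleton clause (¬g), g = False.
From the singleton clause (b), b = True.
From the singleton clause (¬d), d = False.
From the singleton clause (¬c), c = False.
Every clause now holds.

a=False, b=True, c=False, d=False, e=True, f=True, g=False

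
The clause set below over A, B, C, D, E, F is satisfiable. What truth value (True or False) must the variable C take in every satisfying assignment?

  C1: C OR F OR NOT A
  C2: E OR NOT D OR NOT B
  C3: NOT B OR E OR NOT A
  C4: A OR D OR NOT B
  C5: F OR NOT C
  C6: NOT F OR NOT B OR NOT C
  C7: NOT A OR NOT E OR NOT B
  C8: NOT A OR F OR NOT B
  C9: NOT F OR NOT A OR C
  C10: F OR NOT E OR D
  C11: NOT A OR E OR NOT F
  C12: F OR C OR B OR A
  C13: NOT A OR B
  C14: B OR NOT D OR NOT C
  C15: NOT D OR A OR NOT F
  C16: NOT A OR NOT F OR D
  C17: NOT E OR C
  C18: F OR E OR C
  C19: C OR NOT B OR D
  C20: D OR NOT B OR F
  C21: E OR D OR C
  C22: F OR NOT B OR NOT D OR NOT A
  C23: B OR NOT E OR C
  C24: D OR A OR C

Suppose C = false.
From the singleton clause (NOT E), E = false.
From the singleton clause (F), F = true.
From the singleton clause (NOT A), A = false.
From the singleton clause (NOT D), D = false.
But (D) is also a unit clause — contradiction.
So every satisfying assignment has C = True.

True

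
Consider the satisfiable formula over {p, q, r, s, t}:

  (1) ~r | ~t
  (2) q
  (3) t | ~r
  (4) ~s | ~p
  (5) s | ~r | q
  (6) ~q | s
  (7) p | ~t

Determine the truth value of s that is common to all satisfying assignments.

Suppose s = 0.
The clause (q) is unit, so q = 1.
But (~q) is also a unit clause — contradiction.
So every satisfying assignment has s = True.

True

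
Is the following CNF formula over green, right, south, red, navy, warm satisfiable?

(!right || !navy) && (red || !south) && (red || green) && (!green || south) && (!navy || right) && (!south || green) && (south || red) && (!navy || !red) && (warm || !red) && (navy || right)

Satisfiable

Suppose right = true.
(!navy) alone gives navy = false.
Suppose red = true.
(warm) alone gives warm = true.
Suppose green = false.
(!south) alone gives south = false.
This assignment satisfies each clause.
A satisfying assignment: green: false; right: true; south: false; red: true; navy: false; warm: true.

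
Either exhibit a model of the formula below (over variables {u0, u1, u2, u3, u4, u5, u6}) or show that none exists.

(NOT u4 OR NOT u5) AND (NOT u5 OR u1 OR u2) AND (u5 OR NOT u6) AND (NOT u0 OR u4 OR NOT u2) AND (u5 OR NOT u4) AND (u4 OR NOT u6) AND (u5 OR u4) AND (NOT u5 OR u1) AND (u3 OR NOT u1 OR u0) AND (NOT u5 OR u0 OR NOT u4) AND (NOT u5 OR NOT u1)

UNSATISFIABLE

Branch on u4: set u4 = false.
Unit clause (NOT u6) forces u6 = false.
Unit clause (u5) forces u5 = true.
Unit clause (u1) forces u1 = true.
But (NOT u1) is also a unit clause — contradiction.
Undo u4 and try u4 = true.
Unit clause (NOT u5) forces u5 = false.
But (u5) is also a unit clause — contradiction.
Both values of u4 lead to a conflict.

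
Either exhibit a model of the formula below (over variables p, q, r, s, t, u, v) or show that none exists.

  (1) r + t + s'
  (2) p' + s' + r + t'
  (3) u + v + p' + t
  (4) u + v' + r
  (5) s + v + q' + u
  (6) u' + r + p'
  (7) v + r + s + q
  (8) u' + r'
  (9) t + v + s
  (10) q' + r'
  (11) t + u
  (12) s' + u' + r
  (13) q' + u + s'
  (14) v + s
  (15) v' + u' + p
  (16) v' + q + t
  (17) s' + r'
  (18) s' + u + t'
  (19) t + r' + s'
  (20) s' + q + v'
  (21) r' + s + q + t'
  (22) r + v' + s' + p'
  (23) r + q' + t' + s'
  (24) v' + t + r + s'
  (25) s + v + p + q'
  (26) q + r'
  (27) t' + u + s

Branch on u: set u = 0.
From the singleton clause (t), t = 1.
From the singleton clause (s'), s = 0.
That conflicts with the unit clause (s).
Undo u and try u = 1.
From the singleton clause (r'), r = 0.
From the singleton clause (p'), p = 0.
From the singleton clause (s'), s = 0.
From the singleton clause (v), v = 1.
That conflicts with the unit clause (v').
Both values of u lead to a conflict.

UNSATISFIABLE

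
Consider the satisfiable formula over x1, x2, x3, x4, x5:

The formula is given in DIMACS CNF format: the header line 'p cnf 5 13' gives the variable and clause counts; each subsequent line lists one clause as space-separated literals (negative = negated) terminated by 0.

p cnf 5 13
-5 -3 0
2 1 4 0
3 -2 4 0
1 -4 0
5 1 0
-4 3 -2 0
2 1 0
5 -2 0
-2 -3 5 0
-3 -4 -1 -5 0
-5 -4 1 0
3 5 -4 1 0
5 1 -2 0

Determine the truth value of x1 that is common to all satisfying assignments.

True

Suppose x1 = False.
From the singleton clause (¬x4), x4 = False.
From the singleton clause (x2), x2 = True.
From the singleton clause (x3), x3 = True.
From the singleton clause (¬x5), x5 = False.
Now (x5) is unsatisfied and unit — conflict.
So every satisfying assignment has x1 = True.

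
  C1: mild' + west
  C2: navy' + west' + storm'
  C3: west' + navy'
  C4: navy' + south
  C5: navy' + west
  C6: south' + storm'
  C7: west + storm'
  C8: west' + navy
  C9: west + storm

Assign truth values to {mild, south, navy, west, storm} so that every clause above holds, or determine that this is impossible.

UNSATISFIABLE

Case mild = 0:
Case west = 0:
From the singleton clause (navy'), navy = 0.
From the singleton clause (storm'), storm = 0.
Now (storm) is unsatisfied and unit — conflict.
So west must be the other value — set west = 1.
From the singleton clause (navy'), navy = 0.
Now (navy) is unsatisfied and unit — conflict.
Either choice for west ends in contradiction.
So mild must be the other value — set mild = 1.
From the singleton clause (west), west = 1.
From the singleton clause (navy'), navy = 0.
Now (navy) is unsatisfied and unit — conflict.
Either choice for mild ends in contradiction.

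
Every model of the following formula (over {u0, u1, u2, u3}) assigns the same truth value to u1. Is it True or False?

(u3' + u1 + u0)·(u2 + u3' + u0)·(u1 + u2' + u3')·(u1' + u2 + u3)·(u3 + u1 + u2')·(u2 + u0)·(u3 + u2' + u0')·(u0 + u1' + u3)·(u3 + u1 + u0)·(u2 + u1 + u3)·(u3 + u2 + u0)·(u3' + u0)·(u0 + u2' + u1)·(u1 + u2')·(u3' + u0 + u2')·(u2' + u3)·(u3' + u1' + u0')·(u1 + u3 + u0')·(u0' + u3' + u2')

Suppose u1 = 1.
Branch on u2: set u2 = 1.
(u3) alone gives u3 = 1.
(u0) alone gives u0 = 1.
But (u0') is also a unit clause — contradiction.
So u2 must be the other value — set u2 = 0.
(u3) alone gives u3 = 1.
(u0) alone gives u0 = 1.
But (u0') is also a unit clause — contradiction.
Both values of u2 lead to a conflict.
So every satisfying assignment has u1 = False.

False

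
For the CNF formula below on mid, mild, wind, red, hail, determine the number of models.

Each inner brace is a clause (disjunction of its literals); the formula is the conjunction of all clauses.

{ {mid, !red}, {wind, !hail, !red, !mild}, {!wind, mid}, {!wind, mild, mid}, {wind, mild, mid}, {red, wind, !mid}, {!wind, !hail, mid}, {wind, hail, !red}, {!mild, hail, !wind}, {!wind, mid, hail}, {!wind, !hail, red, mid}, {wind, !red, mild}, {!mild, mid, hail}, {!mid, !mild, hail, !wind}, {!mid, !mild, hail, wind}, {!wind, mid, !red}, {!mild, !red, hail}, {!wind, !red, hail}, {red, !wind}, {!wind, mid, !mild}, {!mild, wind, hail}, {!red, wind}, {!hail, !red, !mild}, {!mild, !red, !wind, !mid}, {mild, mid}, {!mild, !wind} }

2

There are 2^5 = 32 truth assignments over (mid, mild, wind, red, hail).
Split on mid. With mid = true, the clauses containing mid are satisfied and !mid drops from the rest; 1 of the 2^4 = 16 assignments to the other variables satisfy what remains.
With mid = false, by the same count on the reduced clause set, 1 assignment works.
Total: 1 + 1 = 2.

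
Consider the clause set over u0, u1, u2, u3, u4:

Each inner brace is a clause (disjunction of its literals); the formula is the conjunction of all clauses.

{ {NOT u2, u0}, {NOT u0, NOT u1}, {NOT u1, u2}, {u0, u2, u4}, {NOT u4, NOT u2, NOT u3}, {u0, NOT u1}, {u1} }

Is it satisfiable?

From the singleton clause (u1), u1 = true.
From the singleton clause (NOT u0), u0 = false.
But (u0) is also a unit clause — contradiction.
No assignment satisfies every clause.

Unsatisfiable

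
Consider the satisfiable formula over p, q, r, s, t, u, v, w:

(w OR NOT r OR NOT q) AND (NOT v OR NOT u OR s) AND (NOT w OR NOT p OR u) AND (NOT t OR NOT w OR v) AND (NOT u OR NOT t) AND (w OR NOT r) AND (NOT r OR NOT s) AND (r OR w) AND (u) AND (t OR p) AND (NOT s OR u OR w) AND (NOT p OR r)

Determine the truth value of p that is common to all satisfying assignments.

True

Suppose p = false.
From the singleton clause (u), u = true.
From the singleton clause (NOT t), t = false.
But (t) is also a unit clause — contradiction.
So every satisfying assignment has p = True.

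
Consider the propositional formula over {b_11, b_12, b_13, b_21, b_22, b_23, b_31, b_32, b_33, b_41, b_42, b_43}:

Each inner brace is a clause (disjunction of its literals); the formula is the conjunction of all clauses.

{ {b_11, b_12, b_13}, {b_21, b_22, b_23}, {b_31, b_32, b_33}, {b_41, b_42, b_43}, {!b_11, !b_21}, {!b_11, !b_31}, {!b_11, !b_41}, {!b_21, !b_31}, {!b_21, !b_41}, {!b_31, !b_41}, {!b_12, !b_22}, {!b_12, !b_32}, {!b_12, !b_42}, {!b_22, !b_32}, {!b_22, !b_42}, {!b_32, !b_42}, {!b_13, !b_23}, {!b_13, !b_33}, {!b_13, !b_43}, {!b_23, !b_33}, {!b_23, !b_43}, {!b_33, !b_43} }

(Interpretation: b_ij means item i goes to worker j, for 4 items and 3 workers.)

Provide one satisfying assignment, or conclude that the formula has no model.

UNSATISFIABLE

Try b_11 = false.
Try b_12 = true.
Unit clause (!b_22) forces b_22 = false.
Unit clause (!b_32) forces b_32 = false.
Unit clause (!b_42) forces b_42 = false.
Try b_21 = true.
Unit clause (!b_31) forces b_31 = false.
Unit clause (b_33) forces b_33 = true.
Unit clause (!b_41) forces b_41 = false.
Unit clause (b_43) forces b_43 = true.
That conflicts with the unit clause (!b_43).
Backtrack on b_21: now try b_21 = false.
Unit clause (b_23) forces b_23 = true.
Unit clause (!b_13) forces b_13 = false.
Unit clause (!b_33) forces b_33 = false.
Unit clause (b_31) forces b_31 = true.
Unit clause (!b_41) forces b_41 = false.
Unit clause (b_43) forces b_43 = true.
That conflicts with the unit clause (!b_43).
Neither b_21 = true nor b_21 = false works.
Backtrack on b_12: now try b_12 = false.
Unit clause (b_13) forces b_13 = true.
Unit clause (!b_23) forces b_23 = false.
Unit clause (!b_33) forces b_33 = false.
Unit clause (!b_43) forces b_43 = false.
Try b_21 = true.
Unit clause (!b_31) forces b_31 = false.
Unit clause (b_32) forces b_32 = true.
Unit clause (!b_41) forces b_41 = false.
Unit clause (b_42) forces b_42 = true.
That conflicts with the unit clause (!b_42).
Backtrack on b_21: now try b_21 = false.
Unit clause (b_22) forces b_22 = true.
Unit clause (!b_32) forces b_32 = false.
Unit clause (b_31) forces b_31 = true.
Unit clause (!b_41) forces b_41 = false.
Unit clause (b_42) forces b_42 = true.
That conflicts with the unit clause (!b_42).
Neither b_21 = true nor b_21 = false works.
Neither b_12 = true nor b_12 = false works.
Backtrack on b_11: now try b_11 = true.
Unit clause (!b_21) forces b_21 = false.
Unit clause (!b_31) forces b_31 = false.
Unit clause (!b_41) forces b_41 = false.
Try b_22 = true.
Unit clause (!b_12) forces b_12 = false.
Unit clause (!b_32) forces b_32 = false.
Unit clause (b_33) forces b_33 = true.
Unit clause (!b_42) forces b_42 = false.
Unit clause (b_43) forces b_43 = true.
That conflicts with the unit clause (!b_43).
Backtrack on b_22: now try b_22 = false.
Unit clause (b_23) forces b_23 = true.
Unit clause (!b_13) forces b_13 = false.
Unit clause (!b_33) forces b_33 = false.
Unit clause (b_32) forces b_32 = true.
Unit clause (!b_12) forces b_12 = false.
Unit clause (!b_42) forces b_42 = false.
Unit clause (b_43) forces b_43 = true.
That conflicts with the unit clause (!b_43).
Neither b_22 = true nor b_22 = false works.
Neither b_11 = true nor b_11 = false works.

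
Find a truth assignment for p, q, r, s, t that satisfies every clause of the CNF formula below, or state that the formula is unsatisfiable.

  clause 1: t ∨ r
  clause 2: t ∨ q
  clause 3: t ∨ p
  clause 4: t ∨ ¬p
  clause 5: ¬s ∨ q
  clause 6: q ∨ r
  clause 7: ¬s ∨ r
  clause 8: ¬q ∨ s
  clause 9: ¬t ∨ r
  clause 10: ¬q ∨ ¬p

p=False,  q=False,  r=True,  s=False,  t=True

Try t = True.
Unit clause (r) forces r = True.
Try s = False.
Unit clause (¬q) forces q = False.
Every clause is now satisfied; p is unconstrained.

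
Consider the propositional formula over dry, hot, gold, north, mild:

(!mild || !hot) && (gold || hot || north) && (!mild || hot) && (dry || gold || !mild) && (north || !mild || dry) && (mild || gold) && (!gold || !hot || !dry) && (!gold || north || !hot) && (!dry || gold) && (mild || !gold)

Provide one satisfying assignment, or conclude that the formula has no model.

UNSATISFIABLE

Branch on mild: set mild = false.
From the singleton clause (gold), gold = true.
That conflicts with the unit clause (!gold).
So mild must be the other value — set mild = true.
From the singleton clause (!hot), hot = false.
That conflicts with the unit clause (hot).
Either choice for mild ends in contradiction.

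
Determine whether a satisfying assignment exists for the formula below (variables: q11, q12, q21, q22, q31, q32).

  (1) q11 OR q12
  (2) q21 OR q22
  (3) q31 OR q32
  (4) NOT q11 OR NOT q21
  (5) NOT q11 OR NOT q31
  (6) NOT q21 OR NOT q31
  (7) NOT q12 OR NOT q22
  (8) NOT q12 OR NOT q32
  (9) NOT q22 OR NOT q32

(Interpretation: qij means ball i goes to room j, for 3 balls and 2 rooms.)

Unsatisfiable

Branch on q11: set q11 = true.
(NOT q21) alone gives q21 = false.
(q22) alone gives q22 = true.
(NOT q31) alone gives q31 = false.
(q32) alone gives q32 = true.
Now (NOT q32) is unsatisfied and unit — conflict.
Undo q11 and try q11 = false.
(q12) alone gives q12 = true.
(NOT q22) alone gives q22 = false.
(q21) alone gives q21 = true.
(NOT q31) alone gives q31 = false.
(q32) alone gives q32 = true.
Now (NOT q32) is unsatisfied and unit — conflict.
Both values of q11 lead to a conflict.
No assignment satisfies every clause.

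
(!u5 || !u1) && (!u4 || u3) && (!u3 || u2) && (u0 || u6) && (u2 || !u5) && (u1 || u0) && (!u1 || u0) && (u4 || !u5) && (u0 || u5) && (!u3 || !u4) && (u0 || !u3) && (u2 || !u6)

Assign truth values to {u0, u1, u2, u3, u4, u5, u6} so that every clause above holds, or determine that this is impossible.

Try u5 = false.
The clause (u0) is unit, so u0 = true.
Try u4 = false.
Try u3 = false.
Try u2 = true.
Every clause is now satisfied; u1, u6 are unconstrained.

u0 ↦ true,  u1 ↦ true,  u2 ↦ true,  u3 ↦ false,  u4 ↦ false,  u5 ↦ false,  u6 ↦ false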